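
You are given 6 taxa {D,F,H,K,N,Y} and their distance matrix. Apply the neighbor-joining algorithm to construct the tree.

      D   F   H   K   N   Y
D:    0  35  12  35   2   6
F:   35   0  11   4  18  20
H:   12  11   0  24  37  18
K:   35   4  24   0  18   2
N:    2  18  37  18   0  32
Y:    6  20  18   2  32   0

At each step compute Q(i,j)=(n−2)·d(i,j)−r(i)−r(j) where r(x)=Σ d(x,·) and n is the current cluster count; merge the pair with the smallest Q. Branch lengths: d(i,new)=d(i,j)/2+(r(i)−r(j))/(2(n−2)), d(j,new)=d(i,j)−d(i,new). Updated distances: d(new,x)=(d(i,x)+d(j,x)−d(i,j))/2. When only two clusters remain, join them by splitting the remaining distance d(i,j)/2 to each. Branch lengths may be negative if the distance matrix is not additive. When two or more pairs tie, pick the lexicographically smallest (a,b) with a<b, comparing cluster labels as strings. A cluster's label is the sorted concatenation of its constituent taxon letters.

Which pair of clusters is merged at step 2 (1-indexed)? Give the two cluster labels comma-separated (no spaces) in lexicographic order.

step 1: merge (D,N) at d=2, Q=-189; branch lengths D→-9/8, N→25/8; new cluster DN
  updated: d(DN,F)=51/2, d(DN,H)=47/2, d(DN,K)=51/2, d(DN,Y)=18
step 2: merge (K,Y) at d=2, Q=-215/2; branch lengths K→7/12, Y→17/12; new cluster KY
  updated: d(DN,KY)=83/4, d(F,KY)=11, d(H,KY)=20
step 3: merge (DN,KY) at d=83/4, Q=-80; branch lengths DN→119/8, KY→47/8; new cluster DKNY
  updated: d(DKNY,F)=63/8, d(DKNY,H)=91/8
step 4: merge (DKNY,F) at d=63/8, Q=-121/4; branch lengths DKNY→33/8, F→15/4; new cluster DFKNY
  updated: d(DFKNY,H)=29/4
step 5: merge (DFKNY,H) at d=29/4; branch lengths DFKNY→29/8, H→29/8; new cluster DFHKNY
final tree: ((((D:-9/8,N:25/8):119/8,(K:7/12,Y:17/12):47/8):33/8,F:15/4):29/8,H:29/8)
total length: 319/8

K,Y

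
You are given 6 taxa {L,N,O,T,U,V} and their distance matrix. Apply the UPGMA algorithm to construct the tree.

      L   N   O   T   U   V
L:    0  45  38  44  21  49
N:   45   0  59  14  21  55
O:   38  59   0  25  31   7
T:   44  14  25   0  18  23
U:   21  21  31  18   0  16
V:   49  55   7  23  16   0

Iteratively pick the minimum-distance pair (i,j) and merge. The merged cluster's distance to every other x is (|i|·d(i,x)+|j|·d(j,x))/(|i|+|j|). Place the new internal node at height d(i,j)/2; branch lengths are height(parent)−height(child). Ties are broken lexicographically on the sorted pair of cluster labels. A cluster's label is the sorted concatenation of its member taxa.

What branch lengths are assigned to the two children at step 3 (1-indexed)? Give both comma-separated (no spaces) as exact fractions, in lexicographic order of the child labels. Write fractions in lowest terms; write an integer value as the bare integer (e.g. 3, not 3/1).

1. join O+V (d=7) ⇒ OV; edges |O|=7/2, |V|=7/2
  updated: d(L,OV)=87/2, d(N,OV)=57, d(OV,T)=24, d(OV,U)=47/2
2. join N+T (d=14) ⇒ NT; edges |N|=7, |T|=7
  updated: d(L,NT)=89/2, d(NT,OV)=81/2, d(NT,U)=39/2
3. join NT+U (d=39/2) ⇒ NTU; edges |NT|=11/4, |U|=39/4
  updated: d(L,NTU)=110/3, d(NTU,OV)=209/6
4. join NTU+OV (d=209/6) ⇒ NOTUV; edges |NTU|=23/3, |OV|=167/12
  updated: d(L,NOTUV)=197/5
5. join L+NOTUV (d=197/5) ⇒ LNOTUV; edges |L|=197/10, |NOTUV|=137/60
final tree: (L:197/10,(((N:7,T:7):11/4,U:39/4):23/3,(O:7/2,V:7/2):167/12):137/60)
total length: 1156/15

11/4,39/4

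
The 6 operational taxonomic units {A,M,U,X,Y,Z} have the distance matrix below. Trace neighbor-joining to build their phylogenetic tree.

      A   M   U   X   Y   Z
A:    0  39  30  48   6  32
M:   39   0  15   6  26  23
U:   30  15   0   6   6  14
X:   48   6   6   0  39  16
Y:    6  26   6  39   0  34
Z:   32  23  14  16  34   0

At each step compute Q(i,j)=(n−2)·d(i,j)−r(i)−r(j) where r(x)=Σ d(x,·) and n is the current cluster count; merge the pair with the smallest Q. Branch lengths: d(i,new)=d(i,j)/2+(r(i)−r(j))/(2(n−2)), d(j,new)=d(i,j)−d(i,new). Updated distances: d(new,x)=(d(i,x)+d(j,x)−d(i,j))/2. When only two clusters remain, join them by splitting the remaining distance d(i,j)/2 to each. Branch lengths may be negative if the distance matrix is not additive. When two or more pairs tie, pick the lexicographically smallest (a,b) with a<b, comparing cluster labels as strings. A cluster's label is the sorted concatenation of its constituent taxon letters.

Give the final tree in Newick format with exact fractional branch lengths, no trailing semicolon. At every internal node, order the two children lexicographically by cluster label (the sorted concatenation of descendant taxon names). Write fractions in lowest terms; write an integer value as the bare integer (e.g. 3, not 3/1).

((((A:17/2,Y:-5/2):141/8,U:-21/8):41/8,(M:23/6,X:13/6):57/8):75/16,Z:75/16)

step 1: merge (A,Y) at d=6, Q=-242; branch lengths A→17/2, Y→-5/2; new cluster AY
  updated: d(AY,M)=59/2, d(AY,U)=15, d(AY,X)=81/2, d(AY,Z)=30
step 2: merge (M,X) at d=6, Q=-124; branch lengths M→23/6, X→13/6; new cluster MX
  updated: d(AY,MX)=32, d(MX,U)=15/2, d(MX,Z)=33/2
step 3: merge (AY,U) at d=15, Q=-167/2; branch lengths AY→141/8, U→-21/8; new cluster AUY
  updated: d(AUY,MX)=49/4, d(AUY,Z)=29/2
step 4: merge (AUY,MX) at d=49/4, Q=-173/4; branch lengths AUY→41/8, MX→57/8; new cluster AMUXY
  updated: d(AMUXY,Z)=75/8
step 5: merge (AMUXY,Z) at d=75/8; branch lengths AMUXY→75/16, Z→75/16; new cluster AMUXYZ
final tree: ((((A:17/2,Y:-5/2):141/8,U:-21/8):41/8,(M:23/6,X:13/6):57/8):75/16,Z:75/16)
total length: 389/8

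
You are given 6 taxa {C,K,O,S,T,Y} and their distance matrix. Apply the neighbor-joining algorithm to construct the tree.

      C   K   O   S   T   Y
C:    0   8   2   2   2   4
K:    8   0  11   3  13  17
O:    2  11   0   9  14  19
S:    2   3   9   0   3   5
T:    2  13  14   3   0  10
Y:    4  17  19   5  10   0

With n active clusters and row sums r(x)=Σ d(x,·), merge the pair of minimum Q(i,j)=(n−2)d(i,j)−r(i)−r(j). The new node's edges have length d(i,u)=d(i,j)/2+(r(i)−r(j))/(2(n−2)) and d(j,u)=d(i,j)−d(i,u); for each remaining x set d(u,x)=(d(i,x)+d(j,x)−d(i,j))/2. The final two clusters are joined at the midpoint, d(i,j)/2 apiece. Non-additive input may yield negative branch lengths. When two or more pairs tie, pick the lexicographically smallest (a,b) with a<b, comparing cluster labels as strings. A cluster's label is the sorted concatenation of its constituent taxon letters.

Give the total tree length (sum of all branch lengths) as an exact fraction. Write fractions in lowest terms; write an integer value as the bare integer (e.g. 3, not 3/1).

1. join C+O (d=2, Q=-65) ⇒ CO; edges |C|=-29/8, |O|=45/8
  updated: d(CO,K)=17/2, d(CO,S)=9/2, d(CO,T)=7, d(CO,Y)=21/2
2. join K+S (d=3, Q=-48) ⇒ KS; edges |K|=35/6, |S|=-17/6
  updated: d(CO,KS)=5, d(KS,T)=13/2, d(KS,Y)=19/2
3. join CO+KS (d=5, Q=-67/2) ⇒ CKOS; edges |CO|=23/8, |KS|=17/8
  updated: d(CKOS,T)=17/4, d(CKOS,Y)=15/2
4. join CKOS+T (d=17/4, Q=-87/4) ⇒ CKOST; edges |CKOS|=7/8, |T|=27/8
  updated: d(CKOST,Y)=53/8
5. join CKOST+Y (d=53/8) ⇒ CKOSTY; edges |CKOST|=53/16, |Y|=53/16
final tree: ((((C:-29/8,O:45/8):23/8,(K:35/6,S:-17/6):17/8):7/8,T:27/8):53/16,Y:53/16)
total length: 167/8

167/8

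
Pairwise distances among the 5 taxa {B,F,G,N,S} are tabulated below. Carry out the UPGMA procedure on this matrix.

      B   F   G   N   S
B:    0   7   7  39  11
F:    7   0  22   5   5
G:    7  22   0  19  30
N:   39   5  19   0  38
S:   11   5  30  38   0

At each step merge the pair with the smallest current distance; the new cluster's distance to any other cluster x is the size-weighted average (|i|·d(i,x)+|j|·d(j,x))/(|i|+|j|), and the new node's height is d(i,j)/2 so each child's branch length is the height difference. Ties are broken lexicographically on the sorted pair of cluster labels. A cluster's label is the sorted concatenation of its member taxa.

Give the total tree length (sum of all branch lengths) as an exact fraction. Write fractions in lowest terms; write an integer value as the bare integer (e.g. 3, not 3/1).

455/12

step 1: merge (F,N) at d=5; branch lengths F→5/2, N→5/2; new cluster FN
  updated: d(B,FN)=23, d(FN,G)=41/2, d(FN,S)=43/2
step 2: merge (B,G) at d=7; branch lengths B→7/2, G→7/2; new cluster BG
  updated: d(BG,FN)=87/4, d(BG,S)=41/2
step 3: merge (BG,S) at d=41/2; branch lengths BG→27/4, S→41/4; new cluster BGS
  updated: d(BGS,FN)=65/3
step 4: merge (BGS,FN) at d=65/3; branch lengths BGS→7/12, FN→25/3; new cluster BFGNS
final tree: (((B:7/2,G:7/2):27/4,S:41/4):7/12,(F:5/2,N:5/2):25/3)
total length: 455/12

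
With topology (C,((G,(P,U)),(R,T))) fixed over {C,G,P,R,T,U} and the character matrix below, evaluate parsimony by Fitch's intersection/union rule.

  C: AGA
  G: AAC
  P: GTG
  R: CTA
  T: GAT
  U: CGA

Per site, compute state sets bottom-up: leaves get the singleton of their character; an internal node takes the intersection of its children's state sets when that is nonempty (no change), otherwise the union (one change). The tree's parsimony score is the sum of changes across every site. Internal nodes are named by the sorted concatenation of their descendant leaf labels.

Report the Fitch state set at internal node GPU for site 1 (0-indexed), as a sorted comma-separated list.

A,G,T

PU@0: {G} ∪ {C} = {C,G} (union, +1)
GPU@0: {A} ∪ {C,G} = {A,C,G} (union, +1)
RT@0: {C} ∪ {G} = {C,G} (union, +1)
GPRTU@0: {A,C,G} ∩ {C,G} = {C,G} (intersection, +0)
CGPRTU@0: {A} ∪ {C,G} = {A,C,G} (union, +1)
PU@1: {T} ∪ {G} = {G,T} (union, +1)
GPU@1: {A} ∪ {G,T} = {A,G,T} (union, +1)
RT@1: {T} ∪ {A} = {A,T} (union, +1)
GPRTU@1: {A,G,T} ∩ {A,T} = {A,T} (intersection, +0)
CGPRTU@1: {G} ∪ {A,T} = {A,G,T} (union, +1)
PU@2: {G} ∪ {A} = {A,G} (union, +1)
GPU@2: {C} ∪ {A,G} = {A,C,G} (union, +1)
RT@2: {A} ∪ {T} = {A,T} (union, +1)
GPRTU@2: {A,C,G} ∩ {A,T} = {A} (intersection, +0)
CGPRTU@2: {A} ∩ {A} = {A} (intersection, +0)
per-site changes: [4, 4, 3]; total = 11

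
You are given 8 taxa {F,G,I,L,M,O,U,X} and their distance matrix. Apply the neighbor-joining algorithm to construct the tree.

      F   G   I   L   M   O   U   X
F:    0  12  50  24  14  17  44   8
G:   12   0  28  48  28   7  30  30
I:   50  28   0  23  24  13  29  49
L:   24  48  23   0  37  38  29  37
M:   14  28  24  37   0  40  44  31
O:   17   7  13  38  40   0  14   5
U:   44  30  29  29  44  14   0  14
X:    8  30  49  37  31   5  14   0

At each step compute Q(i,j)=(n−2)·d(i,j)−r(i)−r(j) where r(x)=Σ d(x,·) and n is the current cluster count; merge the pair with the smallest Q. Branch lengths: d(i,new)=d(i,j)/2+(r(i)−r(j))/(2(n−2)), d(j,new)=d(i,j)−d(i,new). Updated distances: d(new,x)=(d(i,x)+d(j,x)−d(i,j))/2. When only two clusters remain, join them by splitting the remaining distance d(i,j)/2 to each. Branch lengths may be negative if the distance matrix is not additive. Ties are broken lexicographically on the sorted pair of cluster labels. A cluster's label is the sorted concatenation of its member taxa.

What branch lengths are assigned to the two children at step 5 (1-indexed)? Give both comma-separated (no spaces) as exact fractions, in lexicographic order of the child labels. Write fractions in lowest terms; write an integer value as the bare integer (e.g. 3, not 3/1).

1. join I+L (d=23, Q=-314) ⇒ IL; edges |I|=59/6, |L|=79/6
  updated: d(F,IL)=51/2, d(G,IL)=53/2, d(IL,M)=19, d(IL,O)=14, d(IL,U)=35/2, d(IL,X)=63/2
2. join F+M (d=14, Q=-453/2) ⇒ FM; edges |F|=29/20, |M|=251/20
  updated: d(FM,G)=13, d(FM,IL)=61/4, d(FM,O)=43/2, d(FM,U)=37, d(FM,X)=25/2
3. join FM+G (d=13, Q=-615/4) ⇒ FGM; edges |FM|=179/32, |G|=237/32
  updated: d(FGM,IL)=115/8, d(FGM,O)=31/4, d(FGM,U)=27, d(FGM,X)=59/4
4. join FGM+IL (d=115/8, Q=-785/8) ⇒ FGILM; edges |FGM|=79/16, |IL|=151/16
  updated: d(FGILM,O)=59/16, d(FGILM,U)=241/16, d(FGILM,X)=255/16
5. join FGILM+O (d=59/16, Q=-50) ⇒ FGILMO; edges |FGILM|=155/32, |O|=-37/32
  updated: d(FGILMO,U)=203/16, d(FGILMO,X)=69/8
6. join FGILMO+U (d=203/16, Q=-565/16) ⇒ FGILMOU; edges |FGILMO|=117/32, |U|=289/32
  updated: d(FGILMOU,X)=159/32
7. join FGILMOU+X (d=159/32) ⇒ FGILMOUX; edges |FGILMOU|=159/64, |X|=159/64
final tree: ((((((F:29/20,M:251/20):179/32,G:237/32):79/16,(I:59/6,L:79/6):151/16):155/32,O:-37/32):117/32,U:289/32):159/64,X:159/64)
total length: 2743/32

155/32,-37/32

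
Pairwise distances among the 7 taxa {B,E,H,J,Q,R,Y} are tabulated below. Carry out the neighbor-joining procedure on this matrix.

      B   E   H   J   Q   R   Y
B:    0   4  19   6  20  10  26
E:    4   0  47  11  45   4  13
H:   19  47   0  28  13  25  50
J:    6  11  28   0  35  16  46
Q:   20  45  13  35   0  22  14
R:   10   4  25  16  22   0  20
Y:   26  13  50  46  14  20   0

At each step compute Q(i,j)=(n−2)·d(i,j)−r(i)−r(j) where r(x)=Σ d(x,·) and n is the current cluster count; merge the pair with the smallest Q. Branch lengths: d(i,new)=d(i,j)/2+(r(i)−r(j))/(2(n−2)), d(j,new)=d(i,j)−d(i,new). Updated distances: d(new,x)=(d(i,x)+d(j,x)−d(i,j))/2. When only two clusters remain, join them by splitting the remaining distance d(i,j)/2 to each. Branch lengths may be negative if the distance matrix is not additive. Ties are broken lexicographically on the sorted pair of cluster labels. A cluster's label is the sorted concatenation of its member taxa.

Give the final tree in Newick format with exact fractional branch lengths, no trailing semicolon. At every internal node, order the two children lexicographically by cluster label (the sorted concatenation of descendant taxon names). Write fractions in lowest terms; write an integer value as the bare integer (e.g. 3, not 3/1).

iteration 1: select H,Q (d=13, Q=-266); attach at lengths (49/5, 16/5); label the merged cluster HQ
  updated: d(B,HQ)=13, d(E,HQ)=79/2, d(HQ,J)=25, d(HQ,R)=17, d(HQ,Y)=51/2
iteration 2: select E,Y (d=13, Q=-150); attach at lengths (-7/8, 111/8); label the merged cluster EY
  updated: d(B,EY)=17/2, d(EY,HQ)=26, d(EY,J)=22, d(EY,R)=11/2
iteration 3: select EY,R (d=11/2, Q=-94); attach at lengths (5, 1/2); label the merged cluster ERY
  updated: d(B,ERY)=13/2, d(ERY,HQ)=75/4, d(ERY,J)=65/4
iteration 4: select B,J (d=6, Q=-243/4); attach at lengths (-39/16, 135/16); label the merged cluster BJ
  updated: d(BJ,ERY)=67/8, d(BJ,HQ)=16
iteration 5: select BJ,ERY (d=67/8, Q=-345/8); attach at lengths (45/16, 89/16); label the merged cluster BEJRY
  updated: d(BEJRY,HQ)=211/16
iteration 6: select BEJRY,HQ (d=211/16); attach at lengths (211/32, 211/32); label the merged cluster BEHJQRY
final tree: (((B:-39/16,J:135/16):45/16,((E:-7/8,Y:111/8):5,R:1/2):89/16):211/32,(H:49/5,Q:16/5):211/32)
total length: 945/16

(((B:-39/16,J:135/16):45/16,((E:-7/8,Y:111/8):5,R:1/2):89/16):211/32,(H:49/5,Q:16/5):211/32)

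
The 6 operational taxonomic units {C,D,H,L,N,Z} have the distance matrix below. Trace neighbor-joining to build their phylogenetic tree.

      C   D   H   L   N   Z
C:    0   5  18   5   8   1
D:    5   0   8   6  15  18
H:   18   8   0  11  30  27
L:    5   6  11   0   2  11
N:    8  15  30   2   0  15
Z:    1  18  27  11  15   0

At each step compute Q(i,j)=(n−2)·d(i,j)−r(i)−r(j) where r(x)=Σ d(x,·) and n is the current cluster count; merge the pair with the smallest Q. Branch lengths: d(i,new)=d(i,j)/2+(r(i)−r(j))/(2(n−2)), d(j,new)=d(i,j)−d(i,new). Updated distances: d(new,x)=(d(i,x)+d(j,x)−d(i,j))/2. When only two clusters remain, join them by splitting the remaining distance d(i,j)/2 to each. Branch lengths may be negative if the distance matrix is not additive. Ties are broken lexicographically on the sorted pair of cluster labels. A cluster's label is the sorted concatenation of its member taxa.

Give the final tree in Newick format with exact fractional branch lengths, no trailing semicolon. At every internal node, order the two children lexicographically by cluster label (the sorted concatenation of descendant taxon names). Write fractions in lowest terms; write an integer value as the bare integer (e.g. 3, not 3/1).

1. join D+H (d=8, Q=-114) ⇒ DH; edges |D|=-5/4, |H|=37/4
  updated: d(C,DH)=15/2, d(DH,L)=9/2, d(DH,N)=37/2, d(DH,Z)=37/2
2. join C+Z (d=1, Q=-64) ⇒ CZ; edges |C|=-7/2, |Z|=9/2
  updated: d(CZ,DH)=25/2, d(CZ,L)=15/2, d(CZ,N)=11
3. join CZ+DH (d=25/2, Q=-83/2) ⇒ CDHZ; edges |CZ|=41/8, |DH|=59/8
  updated: d(CDHZ,L)=-1/4, d(CDHZ,N)=17/2
4. join CDHZ+L (d=-1/4, Q=-41/4) ⇒ CDHLZ; edges |CDHZ|=25/8, |L|=-27/8
  updated: d(CDHLZ,N)=43/8
5. join CDHLZ+N (d=43/8) ⇒ CDHLNZ; edges |CDHLZ|=43/16, |N|=43/16
final tree: ((((C:-7/2,Z:9/2):41/8,(D:-5/4,H:37/4):59/8):25/8,L:-27/8):43/16,N:43/16)
total length: 213/8

((((C:-7/2,Z:9/2):41/8,(D:-5/4,H:37/4):59/8):25/8,L:-27/8):43/16,N:43/16)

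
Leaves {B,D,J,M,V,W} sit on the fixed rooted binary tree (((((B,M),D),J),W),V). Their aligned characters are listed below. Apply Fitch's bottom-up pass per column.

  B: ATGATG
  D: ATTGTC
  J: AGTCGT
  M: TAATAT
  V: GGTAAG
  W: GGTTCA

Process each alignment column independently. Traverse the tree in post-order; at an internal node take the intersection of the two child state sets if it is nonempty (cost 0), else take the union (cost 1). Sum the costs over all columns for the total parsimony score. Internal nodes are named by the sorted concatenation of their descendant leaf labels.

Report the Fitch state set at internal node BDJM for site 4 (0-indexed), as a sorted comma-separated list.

[col 0] BM: children B:{A}, M:{T} ∪→ {A,T}; cost 1
[col 0] BDM: children BM:{A,T}, D:{A} ∩→ {A}; cost 0
[col 0] BDJM: children BDM:{A}, J:{A} ∩→ {A}; cost 0
[col 0] BDJMW: children BDJM:{A}, W:{G} ∪→ {A,G}; cost 1
[col 0] BDJMVW: children BDJMW:{A,G}, V:{G} ∩→ {G}; cost 0
[col 1] BM: children B:{T}, M:{A} ∪→ {A,T}; cost 1
[col 1] BDM: children BM:{A,T}, D:{T} ∩→ {T}; cost 0
[col 1] BDJM: children BDM:{T}, J:{G} ∪→ {G,T}; cost 1
[col 1] BDJMW: children BDJM:{G,T}, W:{G} ∩→ {G}; cost 0
[col 1] BDJMVW: children BDJMW:{G}, V:{G} ∩→ {G}; cost 0
[col 2] BM: children B:{G}, M:{A} ∪→ {A,G}; cost 1
[col 2] BDM: children BM:{A,G}, D:{T} ∪→ {A,G,T}; cost 1
[col 2] BDJM: children BDM:{A,G,T}, J:{T} ∩→ {T}; cost 0
[col 2] BDJMW: children BDJM:{T}, W:{T} ∩→ {T}; cost 0
[col 2] BDJMVW: children BDJMW:{T}, V:{T} ∩→ {T}; cost 0
[col 3] BM: children B:{A}, M:{T} ∪→ {A,T}; cost 1
[col 3] BDM: children BM:{A,T}, D:{G} ∪→ {A,G,T}; cost 1
[col 3] BDJM: children BDM:{A,G,T}, J:{C} ∪→ {A,C,G,T}; cost 1
[col 3] BDJMW: children BDJM:{A,C,G,T}, W:{T} ∩→ {T}; cost 0
[col 3] BDJMVW: children BDJMW:{T}, V:{A} ∪→ {A,T}; cost 1
[col 4] BM: children B:{T}, M:{A} ∪→ {A,T}; cost 1
[col 4] BDM: children BM:{A,T}, D:{T} ∩→ {T}; cost 0
[col 4] BDJM: children BDM:{T}, J:{G} ∪→ {G,T}; cost 1
[col 4] BDJMW: children BDJM:{G,T}, W:{C} ∪→ {C,G,T}; cost 1
[col 4] BDJMVW: children BDJMW:{C,G,T}, V:{A} ∪→ {A,C,G,T}; cost 1
[col 5] BM: children B:{G}, M:{T} ∪→ {G,T}; cost 1
[col 5] BDM: children BM:{G,T}, D:{C} ∪→ {C,G,T}; cost 1
[col 5] BDJM: children BDM:{C,G,T}, J:{T} ∩→ {T}; cost 0
[col 5] BDJMW: children BDJM:{T}, W:{A} ∪→ {A,T}; cost 1
[col 5] BDJMVW: children BDJMW:{A,T}, V:{G} ∪→ {A,G,T}; cost 1
per-site changes: [2, 2, 2, 4, 4, 4]; total = 18

G,T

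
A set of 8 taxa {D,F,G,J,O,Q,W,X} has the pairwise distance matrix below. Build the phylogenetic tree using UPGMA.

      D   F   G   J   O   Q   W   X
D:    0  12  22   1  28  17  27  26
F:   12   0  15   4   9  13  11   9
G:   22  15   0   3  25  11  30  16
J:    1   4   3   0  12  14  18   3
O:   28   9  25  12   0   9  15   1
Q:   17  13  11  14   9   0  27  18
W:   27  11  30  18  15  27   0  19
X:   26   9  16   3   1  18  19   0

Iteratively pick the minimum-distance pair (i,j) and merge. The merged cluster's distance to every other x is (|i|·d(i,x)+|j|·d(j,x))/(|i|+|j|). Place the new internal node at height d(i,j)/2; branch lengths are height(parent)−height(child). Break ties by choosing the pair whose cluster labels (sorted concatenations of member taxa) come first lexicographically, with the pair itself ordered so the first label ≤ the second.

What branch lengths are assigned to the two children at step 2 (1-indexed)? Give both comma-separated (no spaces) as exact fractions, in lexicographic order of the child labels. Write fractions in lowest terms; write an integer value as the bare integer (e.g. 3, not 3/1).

iteration 1: select D,J (d=1); attach at lengths (1/2, 1/2); label the merged cluster DJ
  updated: d(DJ,F)=8, d(DJ,G)=25/2, d(DJ,O)=20, d(DJ,Q)=31/2, d(DJ,W)=45/2, d(DJ,X)=29/2
iteration 2: select O,X (d=1); attach at lengths (1/2, 1/2); label the merged cluster OX
  updated: d(DJ,OX)=69/4, d(F,OX)=9, d(G,OX)=41/2, d(OX,Q)=27/2, d(OX,W)=17
iteration 3: select DJ,F (d=8); attach at lengths (7/2, 4); label the merged cluster DFJ
  updated: d(DFJ,G)=40/3, d(DFJ,OX)=29/2, d(DFJ,Q)=44/3, d(DFJ,W)=56/3
iteration 4: select G,Q (d=11); attach at lengths (11/2, 11/2); label the merged cluster GQ
  updated: d(DFJ,GQ)=14, d(GQ,OX)=17, d(GQ,W)=57/2
iteration 5: select DFJ,GQ (d=14); attach at lengths (3, 3/2); label the merged cluster DFGJQ
  updated: d(DFGJQ,OX)=31/2, d(DFGJQ,W)=113/5
iteration 6: select DFGJQ,OX (d=31/2); attach at lengths (3/4, 29/4); label the merged cluster DFGJOQX
  updated: d(DFGJOQX,W)=21
iteration 7: select DFGJOQX,W (d=21); attach at lengths (11/4, 21/2); label the merged cluster DFGJOQWX
final tree: (((((D:1/2,J:1/2):7/2,F:4):3,(G:11/2,Q:11/2):3/2):3/4,(O:1/2,X:1/2):29/4):11/4,W:21/2)
total length: 185/4

1/2,1/2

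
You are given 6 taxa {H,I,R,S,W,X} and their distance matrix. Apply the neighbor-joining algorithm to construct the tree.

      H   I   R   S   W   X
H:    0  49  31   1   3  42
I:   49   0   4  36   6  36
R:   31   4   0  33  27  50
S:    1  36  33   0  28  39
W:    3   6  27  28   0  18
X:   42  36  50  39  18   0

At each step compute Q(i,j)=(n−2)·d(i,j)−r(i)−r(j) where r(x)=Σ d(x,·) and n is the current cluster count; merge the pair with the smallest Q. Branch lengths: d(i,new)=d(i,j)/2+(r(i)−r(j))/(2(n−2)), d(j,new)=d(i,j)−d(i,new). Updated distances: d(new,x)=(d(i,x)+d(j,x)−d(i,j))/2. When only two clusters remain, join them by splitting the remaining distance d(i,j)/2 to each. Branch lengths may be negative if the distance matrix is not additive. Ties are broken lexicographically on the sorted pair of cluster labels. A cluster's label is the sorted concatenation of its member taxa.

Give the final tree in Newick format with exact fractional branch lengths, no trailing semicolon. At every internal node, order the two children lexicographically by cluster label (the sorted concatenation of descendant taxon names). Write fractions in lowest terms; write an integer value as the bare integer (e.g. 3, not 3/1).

iteration 1: select I,R (d=4, Q=-260); attach at lengths (1/4, 15/4); label the merged cluster IR
  updated: d(H,IR)=38, d(IR,S)=65/2, d(IR,W)=29/2, d(IR,X)=41
iteration 2: select H,S (d=1, Q=-363/2); attach at lengths (-9/4, 13/4); label the merged cluster HS
  updated: d(HS,IR)=139/4, d(HS,W)=15, d(HS,X)=40
iteration 3: select HS,IR (d=139/4, Q=-221/2); attach at lengths (69/4, 35/2); label the merged cluster HIRS
  updated: d(HIRS,W)=-21/8, d(HIRS,X)=185/8
iteration 4: select HIRS,W (d=-21/8, Q=-77/2); attach at lengths (5/4, -31/8); label the merged cluster HIRSW
  updated: d(HIRSW,X)=175/8
iteration 5: select HIRSW,X (d=175/8); attach at lengths (175/16, 175/16); label the merged cluster HIRSWX
final tree: ((((H:-9/4,S:13/4):69/4,(I:1/4,R:15/4):35/2):5/4,W:-31/8):175/16,X:175/16)
total length: 59

((((H:-9/4,S:13/4):69/4,(I:1/4,R:15/4):35/2):5/4,W:-31/8):175/16,X:175/16)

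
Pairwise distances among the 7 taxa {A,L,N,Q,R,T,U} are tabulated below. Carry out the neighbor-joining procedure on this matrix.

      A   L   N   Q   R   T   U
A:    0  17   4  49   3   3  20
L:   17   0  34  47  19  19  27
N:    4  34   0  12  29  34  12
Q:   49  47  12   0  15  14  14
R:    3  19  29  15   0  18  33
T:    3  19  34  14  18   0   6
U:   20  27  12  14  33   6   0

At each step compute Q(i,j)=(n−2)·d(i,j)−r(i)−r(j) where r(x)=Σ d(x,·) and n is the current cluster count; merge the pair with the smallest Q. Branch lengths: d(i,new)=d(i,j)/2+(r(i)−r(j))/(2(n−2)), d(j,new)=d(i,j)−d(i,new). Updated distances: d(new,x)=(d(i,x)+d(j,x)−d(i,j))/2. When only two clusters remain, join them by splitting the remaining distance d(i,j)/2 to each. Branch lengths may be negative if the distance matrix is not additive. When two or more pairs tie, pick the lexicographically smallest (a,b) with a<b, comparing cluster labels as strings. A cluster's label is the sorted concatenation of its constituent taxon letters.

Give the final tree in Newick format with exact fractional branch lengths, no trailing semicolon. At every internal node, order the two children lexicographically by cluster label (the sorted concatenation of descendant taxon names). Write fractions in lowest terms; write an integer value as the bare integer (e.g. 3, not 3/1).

(((A:-45/32,R:141/32):105/32,L:423/32):181/64,(((N:17/5,Q:43/5):31/8,U:25/8):101/12,T:1/12):181/64)

1. join N+Q (d=12, Q=-216) ⇒ NQ; edges |N|=17/5, |Q|=43/5
  updated: d(A,NQ)=41/2, d(L,NQ)=69/2, d(NQ,R)=16, d(NQ,T)=18, d(NQ,U)=7
2. join NQ+U (d=7, Q=-161) ⇒ NQU; edges |NQ|=31/8, |U|=25/8
  updated: d(A,NQU)=67/4, d(L,NQU)=109/4, d(NQU,R)=21, d(NQU,T)=17/2
3. join NQU+T (d=17/2, Q=-193/2) ⇒ NQTU; edges |NQU|=101/12, |T|=1/12
  updated: d(A,NQTU)=45/8, d(L,NQTU)=151/8, d(NQTU,R)=61/4
4. join A+R (d=3, Q=-455/8) ⇒ AR; edges |A|=-45/32, |R|=141/32
  updated: d(AR,L)=33/2, d(AR,NQTU)=143/16
5. join AR+L (d=33/2, Q=-709/16) ⇒ ALR; edges |AR|=105/32, |L|=423/32
  updated: d(ALR,NQTU)=181/32
6. join ALR+NQTU (d=181/32) ⇒ ALNQRTU; edges |ALR|=181/64, |NQTU|=181/64
final tree: (((A:-45/32,R:141/32):105/32,L:423/32):181/64,(((N:17/5,Q:43/5):31/8,U:25/8):101/12,T:1/12):181/64)
total length: 1685/32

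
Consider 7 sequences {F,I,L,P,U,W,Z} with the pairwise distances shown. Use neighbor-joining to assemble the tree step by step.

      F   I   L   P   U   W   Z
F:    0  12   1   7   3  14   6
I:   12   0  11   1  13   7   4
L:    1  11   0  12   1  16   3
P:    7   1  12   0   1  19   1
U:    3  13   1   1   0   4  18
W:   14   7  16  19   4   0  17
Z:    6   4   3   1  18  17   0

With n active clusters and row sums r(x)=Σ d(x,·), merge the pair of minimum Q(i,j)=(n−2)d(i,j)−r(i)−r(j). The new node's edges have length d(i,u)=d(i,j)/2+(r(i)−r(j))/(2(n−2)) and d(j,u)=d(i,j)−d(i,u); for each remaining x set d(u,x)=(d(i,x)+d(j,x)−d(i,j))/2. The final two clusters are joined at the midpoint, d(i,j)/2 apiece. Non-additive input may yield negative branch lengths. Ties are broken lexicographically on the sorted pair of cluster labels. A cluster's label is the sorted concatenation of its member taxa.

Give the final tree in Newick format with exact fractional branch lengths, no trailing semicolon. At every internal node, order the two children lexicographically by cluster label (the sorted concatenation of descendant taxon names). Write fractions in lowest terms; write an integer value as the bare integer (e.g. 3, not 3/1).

(((((F:3/8,L:5/8):7/4,(U:-17/10,W:57/10):17/4):81/16,I:23/16):9/16,P:-9/16):25/32,Z:25/32)

1. join U+W (d=4, Q=-97) ⇒ UW; edges |U|=-17/10, |W|=57/10
  updated: d(F,UW)=13/2, d(I,UW)=8, d(L,UW)=13/2, d(P,UW)=8, d(UW,Z)=31/2
2. join F+L (d=1, Q=-62) ⇒ FL; edges |F|=3/8, |L|=5/8
  updated: d(FL,I)=11, d(FL,P)=9, d(FL,UW)=6, d(FL,Z)=4
3. join FL+UW (d=6, Q=-99/2) ⇒ FLUW; edges |FL|=7/4, |UW|=17/4
  updated: d(FLUW,I)=13/2, d(FLUW,P)=11/2, d(FLUW,Z)=27/4
4. join FLUW+I (d=13/2, Q=-69/4) ⇒ FILUW; edges |FLUW|=81/16, |I|=23/16
  updated: d(FILUW,P)=0, d(FILUW,Z)=17/8
5. join FILUW+P (d=0, Q=-25/8) ⇒ FILPUW; edges |FILUW|=9/16, |P|=-9/16
  updated: d(FILPUW,Z)=25/16
6. join FILPUW+Z (d=25/16) ⇒ FILPUWZ; edges |FILPUW|=25/32, |Z|=25/32
final tree: (((((F:3/8,L:5/8):7/4,(U:-17/10,W:57/10):17/4):81/16,I:23/16):9/16,P:-9/16):25/32,Z:25/32)
total length: 305/16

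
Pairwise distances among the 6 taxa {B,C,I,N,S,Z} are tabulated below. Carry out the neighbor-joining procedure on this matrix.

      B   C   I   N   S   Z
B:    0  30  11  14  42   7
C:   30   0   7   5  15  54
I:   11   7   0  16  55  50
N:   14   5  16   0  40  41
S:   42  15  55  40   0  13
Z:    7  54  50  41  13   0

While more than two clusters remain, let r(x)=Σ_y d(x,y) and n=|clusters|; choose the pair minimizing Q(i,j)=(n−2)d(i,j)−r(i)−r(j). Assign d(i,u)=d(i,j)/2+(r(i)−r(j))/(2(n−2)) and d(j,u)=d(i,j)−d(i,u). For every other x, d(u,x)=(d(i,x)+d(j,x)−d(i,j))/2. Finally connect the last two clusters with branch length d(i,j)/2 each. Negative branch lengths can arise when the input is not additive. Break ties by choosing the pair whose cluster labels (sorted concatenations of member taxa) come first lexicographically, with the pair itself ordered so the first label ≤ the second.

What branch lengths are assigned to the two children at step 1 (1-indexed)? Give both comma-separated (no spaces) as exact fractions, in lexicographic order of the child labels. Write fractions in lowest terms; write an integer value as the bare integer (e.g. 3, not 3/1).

iteration 1: select S,Z (d=13, Q=-278); attach at lengths (13/2, 13/2); label the merged cluster SZ
  updated: d(B,SZ)=18, d(C,SZ)=28, d(I,SZ)=46, d(N,SZ)=34
iteration 2: select B,SZ (d=18, Q=-145); attach at lengths (1/6, 107/6); label the merged cluster BSZ
  updated: d(BSZ,C)=20, d(BSZ,I)=39/2, d(BSZ,N)=15
iteration 3: select BSZ,N (d=15, Q=-121/2); attach at lengths (97/8, 23/8); label the merged cluster BNSZ
  updated: d(BNSZ,C)=5, d(BNSZ,I)=41/4
iteration 4: select BNSZ,C (d=5, Q=-89/4); attach at lengths (33/8, 7/8); label the merged cluster BCNSZ
  updated: d(BCNSZ,I)=49/8
iteration 5: select BCNSZ,I (d=49/8); attach at lengths (49/16, 49/16); label the merged cluster BCINSZ
final tree: ((((B:1/6,(S:13/2,Z:13/2):107/6):97/8,N:23/8):33/8,C:7/8):49/16,I:49/16)
total length: 457/8

13/2,13/2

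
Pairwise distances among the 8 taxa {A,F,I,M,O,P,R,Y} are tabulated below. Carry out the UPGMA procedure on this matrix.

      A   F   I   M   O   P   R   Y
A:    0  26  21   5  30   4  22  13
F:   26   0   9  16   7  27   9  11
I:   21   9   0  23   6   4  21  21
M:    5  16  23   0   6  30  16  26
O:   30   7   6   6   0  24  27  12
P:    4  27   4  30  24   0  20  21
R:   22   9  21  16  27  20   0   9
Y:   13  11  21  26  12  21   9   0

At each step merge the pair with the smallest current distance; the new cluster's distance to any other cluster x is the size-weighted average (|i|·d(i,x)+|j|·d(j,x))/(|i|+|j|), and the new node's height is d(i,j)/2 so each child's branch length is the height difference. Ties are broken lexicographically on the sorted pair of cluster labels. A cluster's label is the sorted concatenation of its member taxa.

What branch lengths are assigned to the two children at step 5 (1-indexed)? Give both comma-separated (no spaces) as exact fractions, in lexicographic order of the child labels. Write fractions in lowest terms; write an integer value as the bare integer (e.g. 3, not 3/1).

1. join A+P (d=4) ⇒ AP; edges |A|=2, |P|=2
  updated: d(AP,F)=53/2, d(AP,I)=25/2, d(AP,M)=35/2, d(AP,O)=27, d(AP,R)=21, d(AP,Y)=17
2. join I+O (d=6) ⇒ IO; edges |I|=3, |O|=3
  updated: d(AP,IO)=79/4, d(F,IO)=8, d(IO,M)=29/2, d(IO,R)=24, d(IO,Y)=33/2
3. join F+IO (d=8) ⇒ FIO; edges |F|=4, |IO|=1
  updated: d(AP,FIO)=22, d(FIO,M)=15, d(FIO,R)=19, d(FIO,Y)=44/3
4. join R+Y (d=9) ⇒ RY; edges |R|=9/2, |Y|=9/2
  updated: d(AP,RY)=19, d(FIO,RY)=101/6, d(M,RY)=21
5. join FIO+M (d=15) ⇒ FIMO; edges |FIO|=7/2, |M|=15/2
  updated: d(AP,FIMO)=167/8, d(FIMO,RY)=143/8
6. join FIMO+RY (d=143/8) ⇒ FIMORY; edges |FIMO|=23/16, |RY|=71/16
  updated: d(AP,FIMORY)=81/4
7. join AP+FIMORY (d=81/4) ⇒ AFIMOPRY; edges |AP|=65/8, |FIMORY|=19/16
final tree: ((A:2,P:2):65/8,(((F:4,(I:3,O:3):1):7/2,M:15/2):23/16,(R:9/2,Y:9/2):71/16):19/16)
total length: 803/16

7/2,15/2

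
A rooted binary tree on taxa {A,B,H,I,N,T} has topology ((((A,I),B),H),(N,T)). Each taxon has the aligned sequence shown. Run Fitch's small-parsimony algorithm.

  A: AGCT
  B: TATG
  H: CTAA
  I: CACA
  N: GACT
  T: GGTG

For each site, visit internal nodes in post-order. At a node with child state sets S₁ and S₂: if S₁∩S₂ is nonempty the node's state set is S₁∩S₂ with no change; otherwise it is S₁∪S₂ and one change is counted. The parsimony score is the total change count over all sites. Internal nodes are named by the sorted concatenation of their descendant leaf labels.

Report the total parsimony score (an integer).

AI@0: {A} ∪ {C} = {A,C} (union, +1)
ABI@0: {A,C} ∪ {T} = {A,C,T} (union, +1)
ABHI@0: {A,C,T} ∩ {C} = {C} (intersection, +0)
NT@0: {G} ∩ {G} = {G} (intersection, +0)
ABHINT@0: {C} ∪ {G} = {C,G} (union, +1)
AI@1: {G} ∪ {A} = {A,G} (union, +1)
ABI@1: {A,G} ∩ {A} = {A} (intersection, +0)
ABHI@1: {A} ∪ {T} = {A,T} (union, +1)
NT@1: {A} ∪ {G} = {A,G} (union, +1)
ABHINT@1: {A,T} ∩ {A,G} = {A} (intersection, +0)
AI@2: {C} ∩ {C} = {C} (intersection, +0)
ABI@2: {C} ∪ {T} = {C,T} (union, +1)
ABHI@2: {C,T} ∪ {A} = {A,C,T} (union, +1)
NT@2: {C} ∪ {T} = {C,T} (union, +1)
ABHINT@2: {A,C,T} ∩ {C,T} = {C,T} (intersection, +0)
AI@3: {T} ∪ {A} = {A,T} (union, +1)
ABI@3: {A,T} ∪ {G} = {A,G,T} (union, +1)
ABHI@3: {A,G,T} ∩ {A} = {A} (intersection, +0)
NT@3: {T} ∪ {G} = {G,T} (union, +1)
ABHINT@3: {A} ∪ {G,T} = {A,G,T} (union, +1)
per-site changes: [3, 3, 3, 4]; total = 13

13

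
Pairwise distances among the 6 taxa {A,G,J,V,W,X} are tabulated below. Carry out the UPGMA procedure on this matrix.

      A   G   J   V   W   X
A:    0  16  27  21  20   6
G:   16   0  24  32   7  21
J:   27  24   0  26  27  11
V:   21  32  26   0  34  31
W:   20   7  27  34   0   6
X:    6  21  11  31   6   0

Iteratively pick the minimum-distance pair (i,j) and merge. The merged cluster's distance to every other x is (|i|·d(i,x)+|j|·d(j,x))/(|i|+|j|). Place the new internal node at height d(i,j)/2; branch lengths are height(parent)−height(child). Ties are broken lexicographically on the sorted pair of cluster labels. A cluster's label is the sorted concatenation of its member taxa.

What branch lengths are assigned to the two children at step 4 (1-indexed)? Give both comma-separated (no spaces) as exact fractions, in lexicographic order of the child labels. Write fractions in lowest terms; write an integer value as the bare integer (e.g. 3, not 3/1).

1. join A+X (d=6) ⇒ AX; edges |A|=3, |X|=3
  updated: d(AX,G)=37/2, d(AX,J)=19, d(AX,V)=26, d(AX,W)=13
2. join G+W (d=7) ⇒ GW; edges |G|=7/2, |W|=7/2
  updated: d(AX,GW)=63/4, d(GW,J)=51/2, d(GW,V)=33
3. join AX+GW (d=63/4) ⇒ AGWX; edges |AX|=39/8, |GW|=35/8
  updated: d(AGWX,J)=89/4, d(AGWX,V)=59/2
4. join AGWX+J (d=89/4) ⇒ AGJWX; edges |AGWX|=13/4, |J|=89/8
  updated: d(AGJWX,V)=144/5
5. join AGJWX+V (d=144/5) ⇒ AGJVWX; edges |AGJWX|=131/40, |V|=72/5
final tree: ((((A:3,X:3):39/8,(G:7/2,W:7/2):35/8):13/4,J:89/8):131/40,V:72/5)
total length: 543/10

13/4,89/8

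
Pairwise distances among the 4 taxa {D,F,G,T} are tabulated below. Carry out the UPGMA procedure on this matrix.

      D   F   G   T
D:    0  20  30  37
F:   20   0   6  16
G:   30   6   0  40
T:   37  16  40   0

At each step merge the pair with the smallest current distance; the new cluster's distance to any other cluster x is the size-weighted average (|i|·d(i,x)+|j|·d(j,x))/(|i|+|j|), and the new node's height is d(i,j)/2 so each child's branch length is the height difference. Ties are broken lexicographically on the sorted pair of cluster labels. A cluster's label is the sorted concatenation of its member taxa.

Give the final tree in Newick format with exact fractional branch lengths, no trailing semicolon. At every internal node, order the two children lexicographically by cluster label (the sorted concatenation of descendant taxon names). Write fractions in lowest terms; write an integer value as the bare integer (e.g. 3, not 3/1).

((D:25/2,(F:3,G:3):19/2):3,T:31/2)

step 1: merge (F,G) at d=6; branch lengths F→3, G→3; new cluster FG
  updated: d(D,FG)=25, d(FG,T)=28
step 2: merge (D,FG) at d=25; branch lengths D→25/2, FG→19/2; new cluster DFG
  updated: d(DFG,T)=31
step 3: merge (DFG,T) at d=31; branch lengths DFG→3, T→31/2; new cluster DFGT
final tree: ((D:25/2,(F:3,G:3):19/2):3,T:31/2)
total length: 93/2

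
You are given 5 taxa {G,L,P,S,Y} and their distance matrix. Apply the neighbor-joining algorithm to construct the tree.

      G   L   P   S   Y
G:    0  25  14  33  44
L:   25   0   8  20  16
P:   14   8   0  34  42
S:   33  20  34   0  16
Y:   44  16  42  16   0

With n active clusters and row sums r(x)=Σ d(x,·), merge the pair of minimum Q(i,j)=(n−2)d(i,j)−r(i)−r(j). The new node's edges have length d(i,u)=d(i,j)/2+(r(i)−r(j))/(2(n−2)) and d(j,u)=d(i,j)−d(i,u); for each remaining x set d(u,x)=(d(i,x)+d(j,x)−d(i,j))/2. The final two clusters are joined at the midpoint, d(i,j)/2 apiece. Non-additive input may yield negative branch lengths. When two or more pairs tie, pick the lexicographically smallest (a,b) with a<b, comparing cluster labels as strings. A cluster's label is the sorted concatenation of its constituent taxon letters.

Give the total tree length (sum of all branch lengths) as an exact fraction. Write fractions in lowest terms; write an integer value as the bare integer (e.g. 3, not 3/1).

step 1: merge (S,Y) at d=16, Q=-173; branch lengths S→11/2, Y→21/2; new cluster SY
  updated: d(G,SY)=61/2, d(L,SY)=10, d(P,SY)=30
step 2: merge (G,P) at d=14, Q=-187/2; branch lengths G→91/8, P→21/8; new cluster GP
  updated: d(GP,L)=19/2, d(GP,SY)=93/4
step 3: merge (GP,L) at d=19/2, Q=-171/4; branch lengths GP→91/8, L→-15/8; new cluster GLP
  updated: d(GLP,SY)=95/8
step 4: merge (GLP,SY) at d=95/8; branch lengths GLP→95/16, SY→95/16; new cluster GLPSY
final tree: (((G:91/8,P:21/8):91/8,L:-15/8):95/16,(S:11/2,Y:21/2):95/16)
total length: 411/8

411/8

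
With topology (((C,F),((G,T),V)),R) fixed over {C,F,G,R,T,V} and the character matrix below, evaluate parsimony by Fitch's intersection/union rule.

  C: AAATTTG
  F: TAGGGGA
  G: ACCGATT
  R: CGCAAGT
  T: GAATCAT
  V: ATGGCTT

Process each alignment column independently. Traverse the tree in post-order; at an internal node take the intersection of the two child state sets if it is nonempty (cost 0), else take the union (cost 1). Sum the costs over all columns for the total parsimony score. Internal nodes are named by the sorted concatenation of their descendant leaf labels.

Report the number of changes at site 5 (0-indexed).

[col 0] CF: children C:{A}, F:{T} ∪→ {A,T}; cost 1
[col 0] GT: children G:{A}, T:{G} ∪→ {A,G}; cost 1
[col 0] GTV: children GT:{A,G}, V:{A} ∩→ {A}; cost 0
[col 0] CFGTV: children CF:{A,T}, GTV:{A} ∩→ {A}; cost 0
[col 0] CFGRTV: children CFGTV:{A}, R:{C} ∪→ {A,C}; cost 1
[col 1] CF: children C:{A}, F:{A} ∩→ {A}; cost 0
[col 1] GT: children G:{C}, T:{A} ∪→ {A,C}; cost 1
[col 1] GTV: children GT:{A,C}, V:{T} ∪→ {A,C,T}; cost 1
[col 1] CFGTV: children CF:{A}, GTV:{A,C,T} ∩→ {A}; cost 0
[col 1] CFGRTV: children CFGTV:{A}, R:{G} ∪→ {A,G}; cost 1
[col 2] CF: children C:{A}, F:{G} ∪→ {A,G}; cost 1
[col 2] GT: children G:{C}, T:{A} ∪→ {A,C}; cost 1
[col 2] GTV: children GT:{A,C}, V:{G} ∪→ {A,C,G}; cost 1
[col 2] CFGTV: children CF:{A,G}, GTV:{A,C,G} ∩→ {A,G}; cost 0
[col 2] CFGRTV: children CFGTV:{A,G}, R:{C} ∪→ {A,C,G}; cost 1
[col 3] CF: children C:{T}, F:{G} ∪→ {G,T}; cost 1
[col 3] GT: children G:{G}, T:{T} ∪→ {G,T}; cost 1
[col 3] GTV: children GT:{G,T}, V:{G} ∩→ {G}; cost 0
[col 3] CFGTV: children CF:{G,T}, GTV:{G} ∩→ {G}; cost 0
[col 3] CFGRTV: children CFGTV:{G}, R:{A} ∪→ {A,G}; cost 1
[col 4] CF: children C:{T}, F:{G} ∪→ {G,T}; cost 1
[col 4] GT: children G:{A}, T:{C} ∪→ {A,C}; cost 1
[col 4] GTV: children GT:{A,C}, V:{C} ∩→ {C}; cost 0
[col 4] CFGTV: children CF:{G,T}, GTV:{C} ∪→ {C,G,T}; cost 1
[col 4] CFGRTV: children CFGTV:{C,G,T}, R:{A} ∪→ {A,C,G,T}; cost 1
[col 5] CF: children C:{T}, F:{G} ∪→ {G,T}; cost 1
[col 5] GT: children G:{T}, T:{A} ∪→ {A,T}; cost 1
[col 5] GTV: children GT:{A,T}, V:{T} ∩→ {T}; cost 0
[col 5] CFGTV: children CF:{G,T}, GTV:{T} ∩→ {T}; cost 0
[col 5] CFGRTV: children CFGTV:{T}, R:{G} ∪→ {G,T}; cost 1
[col 6] CF: children C:{G}, F:{A} ∪→ {A,G}; cost 1
[col 6] GT: children G:{T}, T:{T} ∩→ {T}; cost 0
[col 6] GTV: children GT:{T}, V:{T} ∩→ {T}; cost 0
[col 6] CFGTV: children CF:{A,G}, GTV:{T} ∪→ {A,G,T}; cost 1
[col 6] CFGRTV: children CFGTV:{A,G,T}, R:{T} ∩→ {T}; cost 0
per-site changes: [3, 3, 4, 3, 4, 3, 2]; total = 22

3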